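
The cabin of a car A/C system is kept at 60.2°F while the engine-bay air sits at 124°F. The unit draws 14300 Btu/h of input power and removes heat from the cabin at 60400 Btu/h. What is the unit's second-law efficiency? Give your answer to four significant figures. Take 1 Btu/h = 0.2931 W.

0.5184

COP_actual = Q̇_C/Ẇ = 60400/14300 = 4.224.
In absolute terms T_C = 288.82 K and T_H = 324.26 K, so ΔT = 35.44 K.
COP_Carnot = T_C/ΔT = 288.82/35.44 = 8.148.
η_II = COP_actual/COP_Carnot = 4.224/8.148 = 0.5184.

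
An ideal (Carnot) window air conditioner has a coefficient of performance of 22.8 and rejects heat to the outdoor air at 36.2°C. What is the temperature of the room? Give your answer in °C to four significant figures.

23.20 °C

For a Carnot refrigerator COP_R = T_C/(T_H − T_C), so T_C = COP·T_H/(1 + COP).
With T_H = 309.35 K, T_C = 22.8 × 309.35/23.80 = 296.35 K.
Converting, 296.35 K = 23.20°C.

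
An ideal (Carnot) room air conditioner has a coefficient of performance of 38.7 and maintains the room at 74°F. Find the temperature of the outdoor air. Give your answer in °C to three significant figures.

31.0 °C

COP_R = T_C/(T_H − T_C) gives T_H − T_C = T_C/COP.
With T_C = 296.48 K, T_H = 296.48 × (1 + 1/38.7) = 304.14 K.
Converting, 304.14 K = 30.99°C.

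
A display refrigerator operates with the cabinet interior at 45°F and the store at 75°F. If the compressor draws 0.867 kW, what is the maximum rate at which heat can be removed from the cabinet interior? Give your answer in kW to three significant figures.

14.6 kW

In absolute terms T_C = 280.37 K and T_H = 297.04 K, so ΔT = 16.67 K.
COP_Carnot = T_C/ΔT = 280.37/16.67 = 16.82.
Q̇_max = COP_Carnot × Ẇ = 16.82 × 0.8670 kW = 14.58 kW.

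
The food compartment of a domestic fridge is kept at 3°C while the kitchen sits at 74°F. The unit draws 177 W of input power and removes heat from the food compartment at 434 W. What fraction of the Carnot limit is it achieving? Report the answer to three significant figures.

0.181

COP_actual = Q̇_C/Ẇ = 434.0/177.0 = 2.452.
In absolute terms T_C = 276.15 K and T_H = 296.48 K, so ΔT = 20.33 K.
COP_Carnot = T_C/ΔT = 276.15/20.33 = 13.58.
η_II = COP_actual/COP_Carnot = 2.452/13.58 = 0.1805.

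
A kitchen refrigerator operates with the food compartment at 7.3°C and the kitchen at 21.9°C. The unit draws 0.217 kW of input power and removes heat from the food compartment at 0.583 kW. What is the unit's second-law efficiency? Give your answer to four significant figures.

0.1399

COP_actual = Q̇_C/Ẇ = 0.5830/0.2170 = 2.687.
In absolute terms T_C = 280.45 K and T_H = 295.05 K, so ΔT = 14.60 K.
COP_Carnot = T_C/ΔT = 280.45/14.60 = 19.21.
η_II = COP_actual/COP_Carnot = 2.687/19.21 = 0.1399.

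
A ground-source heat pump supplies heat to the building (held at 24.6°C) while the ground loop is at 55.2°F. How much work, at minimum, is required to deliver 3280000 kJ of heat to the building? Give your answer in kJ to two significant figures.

In absolute terms T_C = 286.04 K and T_H = 297.75 K, so ΔT = 11.71 K.
The reversible limit is COP_HP = T_H/ΔT = 25.42, so W_min = Q_H/COP = Q_H·ΔT/T_H.
W_min = 3280000 × 11.71/297.75 = 129000 kJ.

130000 kJ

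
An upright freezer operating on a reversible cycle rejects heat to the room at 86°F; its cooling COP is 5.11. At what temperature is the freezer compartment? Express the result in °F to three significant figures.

-3.31 °F

For a Carnot refrigerator COP_R = T_C/(T_H − T_C), so T_C = COP·T_H/(1 + COP).
With T_H = 303.15 K, T_C = 5.11 × 303.15/6.110 = 253.53 K.
Converting, 253.53 K = -3.31°F.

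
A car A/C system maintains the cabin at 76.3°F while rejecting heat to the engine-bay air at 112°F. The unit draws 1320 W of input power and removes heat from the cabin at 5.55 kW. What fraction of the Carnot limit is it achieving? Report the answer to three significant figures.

Converting, Q̇_C = 5.550 kW = 5550 W, so COP_actual = Q̇_C/Ẇ = 5550/1320 = 4.205.
In absolute terms T_C = 297.76 K and T_H = 317.59 K, so ΔT = 19.83 K.
COP_Carnot = T_C/ΔT = 297.76/19.83 = 15.01.
η_II = COP_actual/COP_Carnot = 4.205/15.01 = 0.2801.

0.280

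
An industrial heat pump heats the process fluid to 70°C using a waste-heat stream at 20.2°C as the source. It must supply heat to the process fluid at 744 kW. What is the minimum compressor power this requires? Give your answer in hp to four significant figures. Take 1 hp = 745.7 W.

In absolute terms T_C = 293.35 K and T_H = 343.15 K, so ΔT = 49.80 K.
COP_Carnot = T_H/ΔT = 343.15/49.80 = 6.891.
Ẇ_min = Q̇/COP_Carnot = 744.0/6.891 = 108.0 kW = 144.8 hp.

144.8 hp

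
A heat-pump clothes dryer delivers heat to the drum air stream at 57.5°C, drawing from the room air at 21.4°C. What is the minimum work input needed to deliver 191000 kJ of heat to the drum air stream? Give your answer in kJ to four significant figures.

20850 kJ

In absolute terms T_C = 294.55 K and T_H = 330.65 K, so ΔT = 36.10 K.
The reversible limit is COP_HP = T_H/ΔT = 9.159, so W_min = Q_H/COP = Q_H·ΔT/T_H.
W_min = 191000 × 36.10/330.65 = 20850 kJ.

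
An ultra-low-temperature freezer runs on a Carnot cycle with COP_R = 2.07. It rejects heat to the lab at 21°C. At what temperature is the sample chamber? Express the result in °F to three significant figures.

For a Carnot refrigerator COP_R = T_C/(T_H − T_C), so T_C = COP·T_H/(1 + COP).
With T_H = 294.15 K, T_C = 2.07 × 294.15/3.070 = 198.34 K.
Converting, 198.34 K = -102.67°F.

-103 °F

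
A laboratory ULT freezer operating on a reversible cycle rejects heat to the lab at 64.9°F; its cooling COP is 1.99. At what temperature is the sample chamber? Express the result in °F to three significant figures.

For a Carnot refrigerator COP_R = T_C/(T_H − T_C), so T_C = COP·T_H/(1 + COP).
With T_H = 291.43 K, T_C = 1.99 × 291.43/2.990 = 193.96 K.
Converting, 193.96 K = -110.54°F.

-111 °F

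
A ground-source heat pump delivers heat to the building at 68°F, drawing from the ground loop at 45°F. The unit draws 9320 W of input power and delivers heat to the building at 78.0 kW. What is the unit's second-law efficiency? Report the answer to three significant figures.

Converting, Q̇_H = 78.00 kW = 78000 W, so COP_actual = Q̇_H/Ẇ = 78000/9320 = 8.369.
In absolute terms T_C = 280.37 K and T_H = 293.15 K, so ΔT = 12.78 K.
COP_Carnot = T_H/ΔT = 293.15/12.78 = 22.94.
η_II = COP_actual/COP_Carnot = 8.369/22.94 = 0.3648.

0.365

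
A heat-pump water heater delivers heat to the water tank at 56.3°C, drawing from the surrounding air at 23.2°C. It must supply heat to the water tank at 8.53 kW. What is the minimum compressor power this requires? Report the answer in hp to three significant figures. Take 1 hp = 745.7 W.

1.15 hp

In absolute terms T_C = 296.35 K and T_H = 329.45 K, so ΔT = 33.10 K.
COP_Carnot = T_H/ΔT = 329.45/33.10 = 9.953.
Ẇ_min = Q̇/COP_Carnot = 8.530/9.953 = 0.8570 kW = 1.149 hp.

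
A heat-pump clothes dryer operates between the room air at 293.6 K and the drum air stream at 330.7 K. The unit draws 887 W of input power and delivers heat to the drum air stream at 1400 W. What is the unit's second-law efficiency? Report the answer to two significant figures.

0.18

COP_actual = Q̇_H/Ẇ = 1400/887.0 = 1.578.
The reservoir spacing is ΔT = 330.7 − 293.6 = 37.10 K.
COP_Carnot = T_H/ΔT = 330.70/37.10 = 8.914.
η_II = COP_actual/COP_Carnot = 1.578/8.914 = 0.1771.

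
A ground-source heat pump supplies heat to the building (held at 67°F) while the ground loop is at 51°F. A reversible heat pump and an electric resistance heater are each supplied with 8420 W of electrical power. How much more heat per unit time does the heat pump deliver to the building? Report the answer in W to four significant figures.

268700 W

In absolute terms T_C = 283.71 K and T_H = 292.59 K, so ΔT = 8.889 K.
COP_Carnot = T_H/ΔT = 292.59/8.889 = 32.92.
The heat pump delivers Q̇_H = COP × Ẇ = 277200 W; the resistance heater delivers Ẇ = 8420 W.
Extra = (COP − 1)·Ẇ = 268700 W.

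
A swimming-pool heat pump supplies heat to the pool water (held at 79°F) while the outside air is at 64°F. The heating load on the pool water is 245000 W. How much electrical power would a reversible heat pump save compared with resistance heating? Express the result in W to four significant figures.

238200 W

In absolute terms T_C = 290.93 K and T_H = 299.26 K, so ΔT = 8.333 K.
COP_Carnot = T_H/ΔT = 299.26/8.333 = 35.91.
Resistance heating needs Ẇ_res = Q̇_H = 245000 W; the reversible heat pump needs only Ẇ_hp = Q̇_H/COP = 6822 W.
Saving = 245000 − 6822 = 238200 W.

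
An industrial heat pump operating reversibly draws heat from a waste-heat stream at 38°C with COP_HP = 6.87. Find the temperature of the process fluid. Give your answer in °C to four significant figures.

91.01 °C

COP_HP = T_H/(T_H − T_C) rearranges to T_H = COP·T_C/(COP − 1).
With T_C = 311.15 K, T_H = 6.87 × 311.15/5.870 = 364.16 K.
Converting, 364.16 K = 91.01°C.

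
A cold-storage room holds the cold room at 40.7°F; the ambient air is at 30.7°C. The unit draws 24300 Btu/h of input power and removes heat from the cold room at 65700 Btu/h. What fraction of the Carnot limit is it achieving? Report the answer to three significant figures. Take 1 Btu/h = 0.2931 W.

COP_actual = Q̇_C/Ẇ = 65700/24300 = 2.704.
In absolute terms T_C = 277.98 K and T_H = 303.85 K, so ΔT = 25.87 K.
COP_Carnot = T_C/ΔT = 277.98/25.87 = 10.75.
η_II = COP_actual/COP_Carnot = 2.704/10.75 = 0.2516.

0.252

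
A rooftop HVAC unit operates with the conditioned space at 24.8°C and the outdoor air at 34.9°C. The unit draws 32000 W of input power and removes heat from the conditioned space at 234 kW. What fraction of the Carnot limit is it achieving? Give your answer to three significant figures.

0.248

Converting, Q̇_C = 234.0 kW = 234000 W, so COP_actual = Q̇_C/Ẇ = 234000/32000 = 7.313.
In absolute terms T_C = 297.95 K and T_H = 308.05 K, so ΔT = 10.10 K.
COP_Carnot = T_C/ΔT = 297.95/10.10 = 29.50.
η_II = COP_actual/COP_Carnot = 7.313/29.50 = 0.2479.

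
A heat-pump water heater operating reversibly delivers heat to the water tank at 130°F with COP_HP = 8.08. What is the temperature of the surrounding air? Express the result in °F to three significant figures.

57.0 °F

COP_HP = T_H/(T_H − T_C) gives T_H − T_C = T_H/COP.
With T_H = 327.59 K, T_C = 327.59 × (1 − 1/8.08) = 287.05 K.
Converting, 287.05 K = 57.02°F.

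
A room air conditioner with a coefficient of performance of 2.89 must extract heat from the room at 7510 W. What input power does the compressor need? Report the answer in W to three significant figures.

2600 W

Ẇ = Q̇_C/COP = 7510/2.89 = 2599 W.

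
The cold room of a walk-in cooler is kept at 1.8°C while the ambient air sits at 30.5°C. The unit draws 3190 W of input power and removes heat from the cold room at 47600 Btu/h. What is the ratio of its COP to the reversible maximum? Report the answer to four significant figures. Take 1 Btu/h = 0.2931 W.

0.4565

Converting, Q̇_C = 47600 Btu/h = 13950 W, so COP_actual = Q̇_C/Ẇ = 13950/3190 = 4.374.
In absolute terms T_C = 274.95 K and T_H = 303.65 K, so ΔT = 28.70 K.
COP_Carnot = T_C/ΔT = 274.95/28.70 = 9.580.
η_II = COP_actual/COP_Carnot = 4.374/9.580 = 0.4565.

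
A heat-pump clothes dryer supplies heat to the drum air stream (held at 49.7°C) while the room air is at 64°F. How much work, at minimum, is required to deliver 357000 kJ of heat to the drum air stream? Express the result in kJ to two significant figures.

35000 kJ

In absolute terms T_C = 290.93 K and T_H = 322.85 K, so ΔT = 31.92 K.
The reversible limit is COP_HP = T_H/ΔT = 10.11, so W_min = Q_H/COP = Q_H·ΔT/T_H.
W_min = 357000 × 31.92/322.85 = 35300 kJ.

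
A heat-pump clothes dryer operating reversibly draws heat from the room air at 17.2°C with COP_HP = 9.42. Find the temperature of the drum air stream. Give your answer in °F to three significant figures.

125 °F

COP_HP = T_H/(T_H − T_C) rearranges to T_H = COP·T_C/(COP − 1).
With T_C = 290.35 K, T_H = 9.42 × 290.35/8.420 = 324.83 K.
Converting, 324.83 K = 125.03°F.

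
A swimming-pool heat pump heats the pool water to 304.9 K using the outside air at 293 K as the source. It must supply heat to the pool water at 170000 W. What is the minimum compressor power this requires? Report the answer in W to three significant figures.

6630 W

The reservoir spacing is ΔT = 304.9 − 293 = 11.90 K.
COP_Carnot = T_H/ΔT = 304.90/11.90 = 25.62.
Ẇ_min = Q̇/COP_Carnot = 170000/25.62 = 6635 W.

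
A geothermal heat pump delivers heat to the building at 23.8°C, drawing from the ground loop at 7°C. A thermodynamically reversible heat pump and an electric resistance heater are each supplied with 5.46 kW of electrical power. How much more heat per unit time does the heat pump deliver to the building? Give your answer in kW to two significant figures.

In absolute terms T_C = 280.15 K and T_H = 296.95 K, so ΔT = 16.80 K.
COP_Carnot = T_H/ΔT = 296.95/16.80 = 17.68.
The heat pump delivers Q̇_H = COP × Ẇ = 96.51 kW; the resistance heater delivers Ẇ = 5.460 kW.
Extra = (COP − 1)·Ẇ = 91.05 kW.

91 kW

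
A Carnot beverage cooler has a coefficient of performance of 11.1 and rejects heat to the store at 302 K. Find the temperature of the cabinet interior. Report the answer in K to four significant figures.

For a Carnot refrigerator COP_R = T_C/(T_H − T_C), so T_C = COP·T_H/(1 + COP).
With T_H = 302.00 K, T_C = 11.1 × 302.00/12.10 = 277.04 K.

277.0 K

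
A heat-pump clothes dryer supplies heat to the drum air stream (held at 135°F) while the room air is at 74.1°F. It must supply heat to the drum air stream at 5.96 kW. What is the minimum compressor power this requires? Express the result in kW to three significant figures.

0.610 kW

In absolute terms T_C = 296.54 K and T_H = 330.37 K, so ΔT = 33.83 K.
COP_Carnot = T_H/ΔT = 330.37/33.83 = 9.765.
Ẇ_min = Q̇/COP_Carnot = 5.960/9.765 = 0.6104 kW.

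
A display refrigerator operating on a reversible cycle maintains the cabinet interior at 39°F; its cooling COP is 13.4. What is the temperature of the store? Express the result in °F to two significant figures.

COP_R = T_C/(T_H − T_C) gives T_H − T_C = T_C/COP.
With T_C = 277.04 K, T_H = 277.04 × (1 + 1/13.4) = 297.71 K.
Converting, 297.71 K = 76.21°F.

76 °F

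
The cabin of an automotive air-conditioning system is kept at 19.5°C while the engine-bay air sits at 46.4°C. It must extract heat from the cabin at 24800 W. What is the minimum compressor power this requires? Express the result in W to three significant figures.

2280 W

In absolute terms T_C = 292.65 K and T_H = 319.55 K, so ΔT = 26.90 K.
COP_Carnot = T_C/ΔT = 292.65/26.90 = 10.88.
Ẇ_min = Q̇/COP_Carnot = 24800/10.88 = 2280 W.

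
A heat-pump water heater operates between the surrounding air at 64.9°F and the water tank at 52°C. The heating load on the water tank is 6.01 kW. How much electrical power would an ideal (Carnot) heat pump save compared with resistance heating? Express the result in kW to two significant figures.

5.4 kW

In absolute terms T_C = 291.43 K and T_H = 325.15 K, so ΔT = 33.72 K.
COP_Carnot = T_H/ΔT = 325.15/33.72 = 9.642.
Resistance heating needs Ẇ_res = Q̇_H = 6.010 kW; the reversible heat pump needs only Ẇ_hp = Q̇_H/COP = 0.6233 kW.
Saving = 6.010 − 0.6233 = 5.387 kW.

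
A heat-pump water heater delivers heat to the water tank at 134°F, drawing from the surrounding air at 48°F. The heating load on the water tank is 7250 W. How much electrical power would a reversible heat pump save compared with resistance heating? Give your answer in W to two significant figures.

In absolute terms T_C = 282.04 K and T_H = 329.82 K, so ΔT = 47.78 K.
COP_Carnot = T_H/ΔT = 329.82/47.78 = 6.903.
Resistance heating needs Ẇ_res = Q̇_H = 7250 W; the reversible heat pump needs only Ẇ_hp = Q̇_H/COP = 1050 W.
Saving = 7250 − 1050 = 6200 W.

6200 W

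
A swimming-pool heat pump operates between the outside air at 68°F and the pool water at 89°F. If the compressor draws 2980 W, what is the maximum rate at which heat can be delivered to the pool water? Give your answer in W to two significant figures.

In absolute terms T_C = 293.15 K and T_H = 304.82 K, so ΔT = 11.67 K.
COP_Carnot = T_H/ΔT = 304.82/11.67 = 26.13.
Q̇_max = COP_Carnot × Ẇ = 26.13 × 2980 W = 77860 W.

78000 W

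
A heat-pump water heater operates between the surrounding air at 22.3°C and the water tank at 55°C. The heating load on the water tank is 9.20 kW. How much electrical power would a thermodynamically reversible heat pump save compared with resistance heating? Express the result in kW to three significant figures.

8.28 kW

In absolute terms T_C = 295.45 K and T_H = 328.15 K, so ΔT = 32.70 K.
COP_Carnot = T_H/ΔT = 328.15/32.70 = 10.04.
Resistance heating needs Ẇ_res = Q̇_H = 9.200 kW; the reversible heat pump needs only Ẇ_hp = Q̇_H/COP = 0.9168 kW.
Saving = 9.200 − 0.9168 = 8.283 kW.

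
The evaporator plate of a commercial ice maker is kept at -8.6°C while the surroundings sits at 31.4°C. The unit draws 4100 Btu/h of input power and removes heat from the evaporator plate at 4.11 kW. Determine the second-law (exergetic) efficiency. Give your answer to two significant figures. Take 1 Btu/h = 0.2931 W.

Converting, Q̇_C = 4.110 kW = 14020 Btu/h, so COP_actual = Q̇_C/Ẇ = 14020/4100 = 3.420.
In absolute terms T_C = 264.55 K and T_H = 304.55 K, so ΔT = 40.00 K.
COP_Carnot = T_C/ΔT = 264.55/40.00 = 6.614.
η_II = COP_actual/COP_Carnot = 3.420/6.614 = 0.5171.

0.52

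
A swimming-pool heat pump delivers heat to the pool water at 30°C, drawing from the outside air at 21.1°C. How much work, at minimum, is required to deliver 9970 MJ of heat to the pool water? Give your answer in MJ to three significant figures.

In absolute terms T_C = 294.25 K and T_H = 303.15 K, so ΔT = 8.900 K.
The reversible limit is COP_HP = T_H/ΔT = 34.06, so W_min = Q_H/COP = Q_H·ΔT/T_H.
W_min = 9970 × 8.900/303.15 = 292.7 MJ.

293 MJ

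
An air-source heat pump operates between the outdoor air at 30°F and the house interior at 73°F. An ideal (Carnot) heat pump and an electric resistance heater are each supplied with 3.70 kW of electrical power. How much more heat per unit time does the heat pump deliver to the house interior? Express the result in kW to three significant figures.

42.1 kW

In absolute terms T_C = 272.04 K and T_H = 295.93 K, so ΔT = 23.89 K.
COP_Carnot = T_H/ΔT = 295.93/23.89 = 12.39.
The heat pump delivers Q̇_H = COP × Ẇ = 45.83 kW; the resistance heater delivers Ẇ = 3.700 kW.
Extra = (COP − 1)·Ẇ = 42.13 kW.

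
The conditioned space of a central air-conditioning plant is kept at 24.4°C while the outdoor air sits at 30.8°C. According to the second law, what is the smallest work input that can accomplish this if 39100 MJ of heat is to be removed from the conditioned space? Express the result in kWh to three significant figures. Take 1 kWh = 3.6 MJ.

234 kWh

In absolute terms T_C = 297.55 K and T_H = 303.95 K, so ΔT = 6.400 K.
The reversible limit is COP_R = T_C/ΔT = 46.49, so W_min = Q_C/COP = Q_C·ΔT/T_C.
W_min = 39100 × 6.400/297.55 = 841.0 MJ = 233.6 kWh.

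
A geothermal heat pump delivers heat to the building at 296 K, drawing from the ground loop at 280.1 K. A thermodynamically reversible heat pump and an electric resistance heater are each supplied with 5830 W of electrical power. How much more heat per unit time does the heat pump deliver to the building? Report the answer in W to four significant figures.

102700 W

The reservoir spacing is ΔT = 296 − 280.1 = 15.90 K.
COP_Carnot = T_H/ΔT = 296.00/15.90 = 18.62.
The heat pump delivers Q̇_H = COP × Ẇ = 108500 W; the resistance heater delivers Ẇ = 5830 W.
Extra = (COP − 1)·Ẇ = 102700 W.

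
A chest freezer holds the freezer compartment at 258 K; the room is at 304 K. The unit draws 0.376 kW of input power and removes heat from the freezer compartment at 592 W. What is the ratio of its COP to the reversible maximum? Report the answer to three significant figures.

Converting, Q̇_C = 592.0 W = 0.5920 kW, so COP_actual = Q̇_C/Ẇ = 0.5920/0.3760 = 1.574.
The reservoir spacing is ΔT = 304 − 258 = 46.00 K.
COP_Carnot = T_C/ΔT = 258.00/46.00 = 5.609.
η_II = COP_actual/COP_Carnot = 1.574/5.609 = 0.2807.

0.281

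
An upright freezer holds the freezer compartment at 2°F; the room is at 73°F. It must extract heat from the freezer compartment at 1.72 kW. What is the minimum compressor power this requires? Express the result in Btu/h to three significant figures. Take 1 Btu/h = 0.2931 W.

In absolute terms T_C = 256.48 K and T_H = 295.93 K, so ΔT = 39.44 K.
COP_Carnot = T_C/ΔT = 256.48/39.44 = 6.502.
Ẇ_min = Q̇/COP_Carnot = 1.720/6.502 = 0.2645 kW = 902.5 Btu/h.

902 Btu/h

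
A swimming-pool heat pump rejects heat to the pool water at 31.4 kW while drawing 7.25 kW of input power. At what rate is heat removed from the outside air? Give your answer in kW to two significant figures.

24 kW

For a cyclic device the first law requires Q̇_H = Q̇_C + Ẇ.
Q̇_C = Q̇_H − Ẇ = 24.15 kW.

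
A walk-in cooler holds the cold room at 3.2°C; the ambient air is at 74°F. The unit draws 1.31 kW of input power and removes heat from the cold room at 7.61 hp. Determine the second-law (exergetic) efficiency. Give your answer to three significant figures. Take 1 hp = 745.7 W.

0.316

Converting, Q̇_C = 7.610 hp = 5.675 kW, so COP_actual = Q̇_C/Ẇ = 5.675/1.310 = 4.332.
In absolute terms T_C = 276.35 K and T_H = 296.48 K, so ΔT = 20.13 K.
COP_Carnot = T_C/ΔT = 276.35/20.13 = 13.73.
η_II = COP_actual/COP_Carnot = 4.332/13.73 = 0.3156.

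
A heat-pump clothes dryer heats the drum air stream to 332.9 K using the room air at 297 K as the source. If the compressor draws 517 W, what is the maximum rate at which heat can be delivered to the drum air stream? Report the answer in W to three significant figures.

4790 W

The reservoir spacing is ΔT = 332.9 − 297 = 35.90 K.
COP_Carnot = T_H/ΔT = 332.90/35.90 = 9.273.
Q̇_max = COP_Carnot × Ẇ = 9.273 × 517.0 W = 4794 W.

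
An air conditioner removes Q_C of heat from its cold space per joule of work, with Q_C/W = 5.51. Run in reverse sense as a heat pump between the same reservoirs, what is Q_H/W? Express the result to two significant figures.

6.5

The first law on one cycle gives Q_H = Q_C + W, so Q_H/W = Q_C/W + 1.
COP_HP = COP_R + 1 = 5.51 + 1 = 6.51.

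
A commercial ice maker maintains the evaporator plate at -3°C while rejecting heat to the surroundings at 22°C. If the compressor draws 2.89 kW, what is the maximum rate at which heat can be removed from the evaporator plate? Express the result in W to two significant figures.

In absolute terms T_C = 270.15 K and T_H = 295.15 K, so ΔT = 25.00 K.
COP_Carnot = T_C/ΔT = 270.15/25.00 = 10.81.
Q̇_max = COP_Carnot × Ẇ = 10.81 × 2.890 kW = 31.23 kW = 31230 W.

31000 W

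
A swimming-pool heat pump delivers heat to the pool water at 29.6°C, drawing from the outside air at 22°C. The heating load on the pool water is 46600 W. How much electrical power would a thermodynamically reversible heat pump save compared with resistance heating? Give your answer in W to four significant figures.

In absolute terms T_C = 295.15 K and T_H = 302.75 K, so ΔT = 7.600 K.
COP_Carnot = T_H/ΔT = 302.75/7.600 = 39.84.
Resistance heating needs Ẇ_res = Q̇_H = 46600 W; the reversible heat pump needs only Ẇ_hp = Q̇_H/COP = 1170 W.
Saving = 46600 − 1170 = 45430 W.

45430 W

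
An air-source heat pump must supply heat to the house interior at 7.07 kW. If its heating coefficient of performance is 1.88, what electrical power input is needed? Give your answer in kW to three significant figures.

Ẇ = Q̇_H/COP_HP = 7.070/1.88 = 3.761 kW.

3.76 kW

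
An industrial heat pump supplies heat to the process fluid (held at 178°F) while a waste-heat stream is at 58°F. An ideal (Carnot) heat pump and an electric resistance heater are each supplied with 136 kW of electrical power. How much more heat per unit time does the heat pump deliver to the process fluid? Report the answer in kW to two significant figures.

In absolute terms T_C = 287.59 K and T_H = 354.26 K, so ΔT = 66.67 K.
COP_Carnot = T_H/ΔT = 354.26/66.67 = 5.314.
The heat pump delivers Q̇_H = COP × Ẇ = 722.7 kW; the resistance heater delivers Ẇ = 136.0 kW.
Extra = (COP − 1)·Ẇ = 586.7 kW.

590 kW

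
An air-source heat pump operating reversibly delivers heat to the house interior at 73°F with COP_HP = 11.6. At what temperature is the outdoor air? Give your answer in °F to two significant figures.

27 °F

COP_HP = T_H/(T_H − T_C) gives T_H − T_C = T_H/COP.
With T_H = 295.93 K, T_C = 295.93 × (1 − 1/11.6) = 270.42 K.
Converting, 270.42 K = 27.08°F.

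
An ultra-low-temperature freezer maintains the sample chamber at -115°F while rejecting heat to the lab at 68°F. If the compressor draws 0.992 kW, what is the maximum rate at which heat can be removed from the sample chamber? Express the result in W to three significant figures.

In absolute terms T_C = 191.48 K and T_H = 293.15 K, so ΔT = 101.7 K.
COP_Carnot = T_C/ΔT = 191.48/101.7 = 1.883.
Q̇_max = COP_Carnot × Ẇ = 1.883 × 0.9920 kW = 1.868 kW = 1868 W.

1870 W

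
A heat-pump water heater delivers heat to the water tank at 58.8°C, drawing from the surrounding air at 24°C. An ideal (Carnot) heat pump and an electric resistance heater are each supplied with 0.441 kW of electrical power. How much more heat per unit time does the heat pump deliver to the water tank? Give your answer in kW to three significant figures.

In absolute terms T_C = 297.15 K and T_H = 331.95 K, so ΔT = 34.80 K.
COP_Carnot = T_H/ΔT = 331.95/34.80 = 9.539.
The heat pump delivers Q̇_H = COP × Ẇ = 4.207 kW; the resistance heater delivers Ẇ = 0.4410 kW.
Extra = (COP − 1)·Ẇ = 3.766 kW.

3.77 kW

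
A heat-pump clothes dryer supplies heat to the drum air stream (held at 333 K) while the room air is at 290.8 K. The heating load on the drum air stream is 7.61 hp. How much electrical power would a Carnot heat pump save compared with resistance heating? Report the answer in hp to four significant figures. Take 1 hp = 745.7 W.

6.646 hp

The reservoir spacing is ΔT = 333 − 290.8 = 42.20 K.
COP_Carnot = T_H/ΔT = 333.00/42.20 = 7.891.
Resistance heating needs Ẇ_res = Q̇_H = 7.610 hp; the reversible heat pump needs only Ẇ_hp = Q̇_H/COP = 0.9644 hp.
Saving = 7.610 − 0.9644 = 6.646 hp.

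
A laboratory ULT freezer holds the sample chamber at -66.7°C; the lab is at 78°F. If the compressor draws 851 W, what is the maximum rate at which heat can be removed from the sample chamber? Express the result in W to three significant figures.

In absolute terms T_C = 206.45 K and T_H = 298.71 K, so ΔT = 92.26 K.
COP_Carnot = T_C/ΔT = 206.45/92.26 = 2.238.
Q̇_max = COP_Carnot × Ẇ = 2.238 × 851.0 W = 1904 W.

1900 W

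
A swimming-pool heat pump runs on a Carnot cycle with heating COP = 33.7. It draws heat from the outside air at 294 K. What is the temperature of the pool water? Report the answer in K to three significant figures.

COP_HP = T_H/(T_H − T_C) rearranges to T_H = COP·T_C/(COP − 1).
With T_C = 294.00 K, T_H = 33.7 × 294.00/32.70 = 302.99 K.

303 K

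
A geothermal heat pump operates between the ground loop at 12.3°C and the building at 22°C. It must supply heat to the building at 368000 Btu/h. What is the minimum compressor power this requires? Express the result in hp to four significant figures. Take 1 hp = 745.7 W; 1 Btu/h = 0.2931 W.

In absolute terms T_C = 285.45 K and T_H = 295.15 K, so ΔT = 9.700 K.
COP_Carnot = T_H/ΔT = 295.15/9.700 = 30.43.
Ẇ_min = Q̇/COP_Carnot = 368000/30.43 = 12090 Btu/h = 4.754 hp.

4.754 hp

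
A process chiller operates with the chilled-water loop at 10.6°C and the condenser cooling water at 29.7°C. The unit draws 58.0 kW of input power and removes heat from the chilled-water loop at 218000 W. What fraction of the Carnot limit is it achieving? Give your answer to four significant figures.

0.2530

Converting, Q̇_C = 218000 W = 218.0 kW, so COP_actual = Q̇_C/Ẇ = 218.0/58.00 = 3.759.
In absolute terms T_C = 283.75 K and T_H = 302.85 K, so ΔT = 19.10 K.
COP_Carnot = T_C/ΔT = 283.75/19.10 = 14.86.
η_II = COP_actual/COP_Carnot = 3.759/14.86 = 0.2530.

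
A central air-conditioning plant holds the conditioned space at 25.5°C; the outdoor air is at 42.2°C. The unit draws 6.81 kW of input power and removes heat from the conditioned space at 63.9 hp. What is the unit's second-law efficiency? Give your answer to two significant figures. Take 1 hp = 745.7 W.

0.39

Converting, Q̇_C = 63.90 hp = 47.65 kW, so COP_actual = Q̇_C/Ẇ = 47.65/6.810 = 6.997.
In absolute terms T_C = 298.65 K and T_H = 315.35 K, so ΔT = 16.70 K.
COP_Carnot = T_C/ΔT = 298.65/16.70 = 17.88.
η_II = COP_actual/COP_Carnot = 6.997/17.88 = 0.3913.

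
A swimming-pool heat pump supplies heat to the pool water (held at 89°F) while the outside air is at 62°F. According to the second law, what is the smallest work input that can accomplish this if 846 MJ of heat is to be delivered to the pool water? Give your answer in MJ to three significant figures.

In absolute terms T_C = 289.82 K and T_H = 304.82 K, so ΔT = 15.00 K.
The reversible limit is COP_HP = T_H/ΔT = 20.32, so W_min = Q_H/COP = Q_H·ΔT/T_H.
W_min = 846.0 × 15.00/304.82 = 41.63 MJ.

41.6 MJ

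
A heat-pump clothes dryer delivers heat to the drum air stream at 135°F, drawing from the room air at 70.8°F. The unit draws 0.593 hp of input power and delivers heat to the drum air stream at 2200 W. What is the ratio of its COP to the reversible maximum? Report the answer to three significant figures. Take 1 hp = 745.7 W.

Converting, Q̇_H = 2200 W = 2.950 hp, so COP_actual = Q̇_H/Ẇ = 2.950/0.5930 = 4.975.
In absolute terms T_C = 294.71 K and T_H = 330.37 K, so ΔT = 35.67 K.
COP_Carnot = T_H/ΔT = 330.37/35.67 = 9.263.
η_II = COP_actual/COP_Carnot = 4.975/9.263 = 0.5371.

0.537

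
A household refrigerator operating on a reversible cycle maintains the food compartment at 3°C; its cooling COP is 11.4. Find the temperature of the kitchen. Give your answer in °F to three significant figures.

81.0 °F

COP_R = T_C/(T_H − T_C) gives T_H − T_C = T_C/COP.
With T_C = 276.15 K, T_H = 276.15 × (1 + 1/11.4) = 300.37 K.
Converting, 300.37 K = 81.00°F.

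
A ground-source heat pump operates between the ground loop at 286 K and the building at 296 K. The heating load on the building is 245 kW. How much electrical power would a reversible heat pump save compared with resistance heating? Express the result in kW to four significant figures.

The reservoir spacing is ΔT = 296 − 286 = 10.00 K.
COP_Carnot = T_H/ΔT = 296.00/10.00 = 29.60.
Resistance heating needs Ẇ_res = Q̇_H = 245.0 kW; the reversible heat pump needs only Ẇ_hp = Q̇_H/COP = 8.277 kW.
Saving = 245.0 − 8.277 = 236.7 kW.

236.7 kW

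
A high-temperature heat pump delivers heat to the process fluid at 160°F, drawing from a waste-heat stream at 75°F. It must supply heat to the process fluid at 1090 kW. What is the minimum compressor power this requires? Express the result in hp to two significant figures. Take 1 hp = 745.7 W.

200 hp

In absolute terms T_C = 297.04 K and T_H = 344.26 K, so ΔT = 47.22 K.
COP_Carnot = T_H/ΔT = 344.26/47.22 = 7.290.
Ẇ_min = Q̇/COP_Carnot = 1090/7.290 = 149.5 kW = 200.5 hp.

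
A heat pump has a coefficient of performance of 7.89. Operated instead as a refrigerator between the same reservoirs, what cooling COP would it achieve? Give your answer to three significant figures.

6.89

Since Q_H = Q_C + W for any cycle, COP_R = Q_C/W = Q_H/W − 1.
COP_R = 7.89 − 1 = 6.89.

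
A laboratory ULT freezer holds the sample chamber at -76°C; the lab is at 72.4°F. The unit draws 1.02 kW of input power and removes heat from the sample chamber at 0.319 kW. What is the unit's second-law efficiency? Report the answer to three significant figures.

0.156

COP_actual = Q̇_C/Ẇ = 0.3190/1.020 = 0.3127.
In absolute terms T_C = 197.15 K and T_H = 295.59 K, so ΔT = 98.44 K.
COP_Carnot = T_C/ΔT = 197.15/98.44 = 2.003.
η_II = COP_actual/COP_Carnot = 0.3127/2.003 = 0.1562.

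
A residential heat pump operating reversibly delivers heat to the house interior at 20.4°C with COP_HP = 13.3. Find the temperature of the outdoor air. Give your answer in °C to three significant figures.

-1.67 °C

COP_HP = T_H/(T_H − T_C) gives T_H − T_C = T_H/COP.
With T_H = 293.55 K, T_C = 293.55 × (1 − 1/13.3) = 271.48 K.
Converting, 271.48 K = -1.67°C.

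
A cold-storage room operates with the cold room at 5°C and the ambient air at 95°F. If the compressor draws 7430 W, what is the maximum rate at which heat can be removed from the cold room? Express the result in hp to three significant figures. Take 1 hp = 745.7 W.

92.4 hp

In absolute terms T_C = 278.15 K and T_H = 308.15 K, so ΔT = 30.00 K.
COP_Carnot = T_C/ΔT = 278.15/30.00 = 9.272.
Q̇_max = COP_Carnot × Ẇ = 9.272 × 7430 W = 68890 W = 92.38 hp.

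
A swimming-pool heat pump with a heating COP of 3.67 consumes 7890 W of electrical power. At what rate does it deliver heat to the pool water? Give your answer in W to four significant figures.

28960 W

Q̇_H = COP_HP × Ẇ = 3.67 × 7890 = 28960 W.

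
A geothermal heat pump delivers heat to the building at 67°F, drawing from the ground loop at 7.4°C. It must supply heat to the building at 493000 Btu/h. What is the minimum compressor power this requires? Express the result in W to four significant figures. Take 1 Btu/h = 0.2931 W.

5948 W

In absolute terms T_C = 280.55 K and T_H = 292.59 K, so ΔT = 12.04 K.
COP_Carnot = T_H/ΔT = 292.59/12.04 = 24.29.
Ẇ_min = Q̇/COP_Carnot = 493000/24.29 = 20290 Btu/h = 5948 W.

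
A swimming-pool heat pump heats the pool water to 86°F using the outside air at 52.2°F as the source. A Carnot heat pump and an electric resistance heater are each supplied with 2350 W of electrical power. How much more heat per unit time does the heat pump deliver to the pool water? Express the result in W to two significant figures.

In absolute terms T_C = 284.37 K and T_H = 303.15 K, so ΔT = 18.78 K.
COP_Carnot = T_H/ΔT = 303.15/18.78 = 16.14.
The heat pump delivers Q̇_H = COP × Ẇ = 37940 W; the resistance heater delivers Ẇ = 2350 W.
Extra = (COP − 1)·Ẇ = 35590 W.

36000 W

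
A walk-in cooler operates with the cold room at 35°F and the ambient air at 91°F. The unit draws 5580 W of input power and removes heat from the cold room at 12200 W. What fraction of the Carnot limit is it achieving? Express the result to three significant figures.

COP_actual = Q̇_C/Ẇ = 12200/5580 = 2.186.
In absolute terms T_C = 274.82 K and T_H = 305.93 K, so ΔT = 31.11 K.
COP_Carnot = T_C/ΔT = 274.82/31.11 = 8.833.
η_II = COP_actual/COP_Carnot = 2.186/8.833 = 0.2475.

0.248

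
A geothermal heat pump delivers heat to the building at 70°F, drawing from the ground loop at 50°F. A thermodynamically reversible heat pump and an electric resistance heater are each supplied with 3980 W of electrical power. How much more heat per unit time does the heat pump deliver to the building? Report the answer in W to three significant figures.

In absolute terms T_C = 283.15 K and T_H = 294.26 K, so ΔT = 11.11 K.
COP_Carnot = T_H/ΔT = 294.26/11.11 = 26.48.
The heat pump delivers Q̇_H = COP × Ẇ = 105400 W; the resistance heater delivers Ẇ = 3980 W.
Extra = (COP − 1)·Ẇ = 101400 W.

101000 W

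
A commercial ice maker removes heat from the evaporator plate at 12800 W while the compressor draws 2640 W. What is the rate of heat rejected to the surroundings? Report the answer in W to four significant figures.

For a cyclic device the first law requires Q̇_H = Q̇_C + Ẇ.
Q̇_H = Q̇_C + Ẇ = 15440 W.

15440 W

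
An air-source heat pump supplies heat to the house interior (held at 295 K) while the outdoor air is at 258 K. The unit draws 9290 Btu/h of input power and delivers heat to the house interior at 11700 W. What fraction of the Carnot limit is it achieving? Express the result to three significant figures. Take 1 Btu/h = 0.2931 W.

Converting, Q̇_H = 11700 W = 39920 Btu/h, so COP_actual = Q̇_H/Ẇ = 39920/9290 = 4.297.
The reservoir spacing is ΔT = 295 − 258 = 37.00 K.
COP_Carnot = T_H/ΔT = 295.00/37.00 = 7.973.
η_II = COP_actual/COP_Carnot = 4.297/7.973 = 0.5389.

0.539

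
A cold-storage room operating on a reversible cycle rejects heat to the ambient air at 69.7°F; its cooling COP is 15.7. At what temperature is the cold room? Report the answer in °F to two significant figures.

For a Carnot refrigerator COP_R = T_C/(T_H − T_C), so T_C = COP·T_H/(1 + COP).
With T_H = 294.09 K, T_C = 15.7 × 294.09/16.70 = 276.48 K.
Converting, 276.48 K = 38.00°F.

38 °F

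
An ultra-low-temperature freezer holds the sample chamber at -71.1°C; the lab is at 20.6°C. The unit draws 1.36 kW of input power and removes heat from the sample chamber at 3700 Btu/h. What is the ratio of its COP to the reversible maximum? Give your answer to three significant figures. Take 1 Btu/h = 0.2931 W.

0.362

Converting, Q̇_C = 3700 Btu/h = 1.084 kW, so COP_actual = Q̇_C/Ẇ = 1.084/1.360 = 0.7974.
In absolute terms T_C = 202.05 K and T_H = 293.75 K, so ΔT = 91.70 K.
COP_Carnot = T_C/ΔT = 202.05/91.70 = 2.203.
η_II = COP_actual/COP_Carnot = 0.7974/2.203 = 0.3619.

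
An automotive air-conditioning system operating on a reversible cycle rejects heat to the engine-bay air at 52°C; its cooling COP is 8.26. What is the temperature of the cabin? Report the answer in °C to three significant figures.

16.9 °C

For a Carnot refrigerator COP_R = T_C/(T_H − T_C), so T_C = COP·T_H/(1 + COP).
With T_H = 325.15 K, T_C = 8.26 × 325.15/9.260 = 290.04 K.
Converting, 290.04 K = 16.89°C.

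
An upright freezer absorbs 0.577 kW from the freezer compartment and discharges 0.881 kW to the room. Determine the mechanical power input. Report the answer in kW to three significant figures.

For a cyclic device the first law requires Q̇_H = Q̇_C + Ẇ.
Ẇ = Q̇_H − Q̇_C = 0.3040 kW.

0.304 kW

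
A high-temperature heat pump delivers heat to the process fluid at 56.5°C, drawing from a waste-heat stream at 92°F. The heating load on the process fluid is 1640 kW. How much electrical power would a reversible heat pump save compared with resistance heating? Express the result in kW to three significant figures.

1520 kW

In absolute terms T_C = 306.48 K and T_H = 329.65 K, so ΔT = 23.17 K.
COP_Carnot = T_H/ΔT = 329.65/23.17 = 14.23.
Resistance heating needs Ẇ_res = Q̇_H = 1640 kW; the reversible heat pump needs only Ẇ_hp = Q̇_H/COP = 115.3 kW.
Saving = 1640 − 115.3 = 1525 kW.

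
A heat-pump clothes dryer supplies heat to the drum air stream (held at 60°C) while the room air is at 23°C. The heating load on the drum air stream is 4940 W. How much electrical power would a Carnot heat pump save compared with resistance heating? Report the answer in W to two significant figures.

4400 W

In absolute terms T_C = 296.15 K and T_H = 333.15 K, so ΔT = 37.00 K.
COP_Carnot = T_H/ΔT = 333.15/37.00 = 9.004.
Resistance heating needs Ẇ_res = Q̇_H = 4940 W; the reversible heat pump needs only Ẇ_hp = Q̇_H/COP = 548.6 W.
Saving = 4940 − 548.6 = 4391 W.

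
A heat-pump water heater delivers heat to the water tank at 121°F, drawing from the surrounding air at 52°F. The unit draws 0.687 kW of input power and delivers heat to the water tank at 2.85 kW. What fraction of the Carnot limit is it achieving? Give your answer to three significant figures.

COP_actual = Q̇_H/Ẇ = 2.850/0.6870 = 4.148.
In absolute terms T_C = 284.26 K and T_H = 322.59 K, so ΔT = 38.33 K.
COP_Carnot = T_H/ΔT = 322.59/38.33 = 8.416.
η_II = COP_actual/COP_Carnot = 4.148/8.416 = 0.4930.

0.493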